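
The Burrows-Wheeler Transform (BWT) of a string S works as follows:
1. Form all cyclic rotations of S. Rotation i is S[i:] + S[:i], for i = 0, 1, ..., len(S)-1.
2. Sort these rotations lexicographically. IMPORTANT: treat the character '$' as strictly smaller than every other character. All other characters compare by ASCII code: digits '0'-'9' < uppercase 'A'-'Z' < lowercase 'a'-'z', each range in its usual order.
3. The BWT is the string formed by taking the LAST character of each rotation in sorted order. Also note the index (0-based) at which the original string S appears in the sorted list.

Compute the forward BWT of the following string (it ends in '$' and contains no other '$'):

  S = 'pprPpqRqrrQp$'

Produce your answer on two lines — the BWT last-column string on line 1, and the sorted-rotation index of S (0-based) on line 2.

All 13 rotations (rotation i = S[i:]+S[:i]):
  rot[0] = pprPpqRqrrQp$
  rot[1] = prPpqRqrrQp$p
  rot[2] = rPpqRqrrQp$pp
  rot[3] = PpqRqrrQp$ppr
  rot[4] = pqRqrrQp$pprP
  rot[5] = qRqrrQp$pprPp
  rot[6] = RqrrQp$pprPpq
  rot[7] = qrrQp$pprPpqR
  rot[8] = rrQp$pprPpqRq
  rot[9] = rQp$pprPpqRqr
  rot[10] = Qp$pprPpqRqrr
  rot[11] = p$pprPpqRqrrQ
  rot[12] = $pprPpqRqrrQp
Sorted (with $ < everything):
  sorted[0] = $pprPpqRqrrQp  (last char: 'p')
  sorted[1] = PpqRqrrQp$ppr  (last char: 'r')
  sorted[2] = Qp$pprPpqRqrr  (last char: 'r')
  sorted[3] = RqrrQp$pprPpq  (last char: 'q')
  sorted[4] = p$pprPpqRqrrQ  (last char: 'Q')
  sorted[5] = pprPpqRqrrQp$  (last char: '$')
  sorted[6] = pqRqrrQp$pprP  (last char: 'P')
  sorted[7] = prPpqRqrrQp$p  (last char: 'p')
  sorted[8] = qRqrrQp$pprPp  (last char: 'p')
  sorted[9] = qrrQp$pprPpqR  (last char: 'R')
  sorted[10] = rPpqRqrrQp$pp  (last char: 'p')
  sorted[11] = rQp$pprPpqRqr  (last char: 'r')
  sorted[12] = rrQp$pprPpqRq  (last char: 'q')
Last column: prrqQ$PppRprq
Original string S is at sorted index 5

Answer: prrqQ$PppRprq
5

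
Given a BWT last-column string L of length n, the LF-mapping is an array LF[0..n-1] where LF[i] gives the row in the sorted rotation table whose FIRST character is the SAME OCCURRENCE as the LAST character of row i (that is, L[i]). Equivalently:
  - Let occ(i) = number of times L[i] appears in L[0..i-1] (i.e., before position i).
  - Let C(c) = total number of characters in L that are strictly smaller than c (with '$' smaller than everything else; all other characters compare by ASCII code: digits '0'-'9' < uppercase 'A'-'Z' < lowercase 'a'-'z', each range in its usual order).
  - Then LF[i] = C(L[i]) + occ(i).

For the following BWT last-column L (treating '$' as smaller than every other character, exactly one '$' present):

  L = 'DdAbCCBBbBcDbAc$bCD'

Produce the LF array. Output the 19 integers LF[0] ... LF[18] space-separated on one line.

Char counts: '$':1, 'A':2, 'B':3, 'C':3, 'D':3, 'b':4, 'c':2, 'd':1
C (first-col start): C('$')=0, C('A')=1, C('B')=3, C('C')=6, C('D')=9, C('b')=12, C('c')=16, C('d')=18
L[0]='D': occ=0, LF[0]=C('D')+0=9+0=9
L[1]='d': occ=0, LF[1]=C('d')+0=18+0=18
L[2]='A': occ=0, LF[2]=C('A')+0=1+0=1
L[3]='b': occ=0, LF[3]=C('b')+0=12+0=12
L[4]='C': occ=0, LF[4]=C('C')+0=6+0=6
L[5]='C': occ=1, LF[5]=C('C')+1=6+1=7
L[6]='B': occ=0, LF[6]=C('B')+0=3+0=3
L[7]='B': occ=1, LF[7]=C('B')+1=3+1=4
L[8]='b': occ=1, LF[8]=C('b')+1=12+1=13
L[9]='B': occ=2, LF[9]=C('B')+2=3+2=5
L[10]='c': occ=0, LF[10]=C('c')+0=16+0=16
L[11]='D': occ=1, LF[11]=C('D')+1=9+1=10
L[12]='b': occ=2, LF[12]=C('b')+2=12+2=14
L[13]='A': occ=1, LF[13]=C('A')+1=1+1=2
L[14]='c': occ=1, LF[14]=C('c')+1=16+1=17
L[15]='$': occ=0, LF[15]=C('$')+0=0+0=0
L[16]='b': occ=3, LF[16]=C('b')+3=12+3=15
L[17]='C': occ=2, LF[17]=C('C')+2=6+2=8
L[18]='D': occ=2, LF[18]=C('D')+2=9+2=11

Answer: 9 18 1 12 6 7 3 4 13 5 16 10 14 2 17 0 15 8 11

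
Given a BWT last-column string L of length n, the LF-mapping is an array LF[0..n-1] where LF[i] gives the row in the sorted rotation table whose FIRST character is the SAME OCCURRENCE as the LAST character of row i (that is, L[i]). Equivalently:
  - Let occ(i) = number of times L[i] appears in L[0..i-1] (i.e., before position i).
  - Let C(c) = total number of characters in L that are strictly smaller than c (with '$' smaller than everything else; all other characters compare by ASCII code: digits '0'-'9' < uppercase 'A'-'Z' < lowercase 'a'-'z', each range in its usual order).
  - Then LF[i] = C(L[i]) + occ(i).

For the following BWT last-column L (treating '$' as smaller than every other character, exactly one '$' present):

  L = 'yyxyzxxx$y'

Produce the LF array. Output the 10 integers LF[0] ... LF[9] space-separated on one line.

Char counts: '$':1, 'x':4, 'y':4, 'z':1
C (first-col start): C('$')=0, C('x')=1, C('y')=5, C('z')=9
L[0]='y': occ=0, LF[0]=C('y')+0=5+0=5
L[1]='y': occ=1, LF[1]=C('y')+1=5+1=6
L[2]='x': occ=0, LF[2]=C('x')+0=1+0=1
L[3]='y': occ=2, LF[3]=C('y')+2=5+2=7
L[4]='z': occ=0, LF[4]=C('z')+0=9+0=9
L[5]='x': occ=1, LF[5]=C('x')+1=1+1=2
L[6]='x': occ=2, LF[6]=C('x')+2=1+2=3
L[7]='x': occ=3, LF[7]=C('x')+3=1+3=4
L[8]='$': occ=0, LF[8]=C('$')+0=0+0=0
L[9]='y': occ=3, LF[9]=C('y')+3=5+3=8

Answer: 5 6 1 7 9 2 3 4 0 8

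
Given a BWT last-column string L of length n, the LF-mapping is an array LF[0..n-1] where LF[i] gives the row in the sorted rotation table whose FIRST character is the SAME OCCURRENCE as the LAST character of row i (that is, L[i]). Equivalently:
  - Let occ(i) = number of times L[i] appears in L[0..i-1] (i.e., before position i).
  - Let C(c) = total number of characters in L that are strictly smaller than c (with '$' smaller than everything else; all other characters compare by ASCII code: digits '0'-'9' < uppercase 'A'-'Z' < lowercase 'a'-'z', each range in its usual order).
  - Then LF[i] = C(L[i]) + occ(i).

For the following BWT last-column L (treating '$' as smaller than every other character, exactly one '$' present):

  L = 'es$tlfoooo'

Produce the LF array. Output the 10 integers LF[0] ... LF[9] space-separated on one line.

Answer: 1 8 0 9 3 2 4 5 6 7

Derivation:
Char counts: '$':1, 'e':1, 'f':1, 'l':1, 'o':4, 's':1, 't':1
C (first-col start): C('$')=0, C('e')=1, C('f')=2, C('l')=3, C('o')=4, C('s')=8, C('t')=9
L[0]='e': occ=0, LF[0]=C('e')+0=1+0=1
L[1]='s': occ=0, LF[1]=C('s')+0=8+0=8
L[2]='$': occ=0, LF[2]=C('$')+0=0+0=0
L[3]='t': occ=0, LF[3]=C('t')+0=9+0=9
L[4]='l': occ=0, LF[4]=C('l')+0=3+0=3
L[5]='f': occ=0, LF[5]=C('f')+0=2+0=2
L[6]='o': occ=0, LF[6]=C('o')+0=4+0=4
L[7]='o': occ=1, LF[7]=C('o')+1=4+1=5
L[8]='o': occ=2, LF[8]=C('o')+2=4+2=6
L[9]='o': occ=3, LF[9]=C('o')+3=4+3=7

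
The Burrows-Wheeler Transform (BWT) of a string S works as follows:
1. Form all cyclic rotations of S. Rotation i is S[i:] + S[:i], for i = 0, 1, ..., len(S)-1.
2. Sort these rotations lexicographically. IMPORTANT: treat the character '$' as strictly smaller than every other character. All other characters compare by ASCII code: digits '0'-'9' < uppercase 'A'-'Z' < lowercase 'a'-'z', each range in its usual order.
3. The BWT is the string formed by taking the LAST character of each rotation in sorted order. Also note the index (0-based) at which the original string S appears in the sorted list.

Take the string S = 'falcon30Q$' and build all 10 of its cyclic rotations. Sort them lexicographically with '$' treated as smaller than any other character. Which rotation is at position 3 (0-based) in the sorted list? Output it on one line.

Answer: Q$falcon30

Derivation:
All 10 rotations (rotation i = S[i:]+S[:i]):
  rot[0] = falcon30Q$
  rot[1] = alcon30Q$f
  rot[2] = lcon30Q$fa
  rot[3] = con30Q$fal
  rot[4] = on30Q$falc
  rot[5] = n30Q$falco
  rot[6] = 30Q$falcon
  rot[7] = 0Q$falcon3
  rot[8] = Q$falcon30
  rot[9] = $falcon30Q
Sorted (with $ < everything):
  sorted[0] = $falcon30Q
  sorted[1] = 0Q$falcon3
  sorted[2] = 30Q$falcon
  sorted[3] = Q$falcon30
  sorted[4] = alcon30Q$f
  sorted[5] = con30Q$fal
  sorted[6] = falcon30Q$
  sorted[7] = lcon30Q$fa
  sorted[8] = n30Q$falco
  sorted[9] = on30Q$falc
sorted[3] = Q$falcon30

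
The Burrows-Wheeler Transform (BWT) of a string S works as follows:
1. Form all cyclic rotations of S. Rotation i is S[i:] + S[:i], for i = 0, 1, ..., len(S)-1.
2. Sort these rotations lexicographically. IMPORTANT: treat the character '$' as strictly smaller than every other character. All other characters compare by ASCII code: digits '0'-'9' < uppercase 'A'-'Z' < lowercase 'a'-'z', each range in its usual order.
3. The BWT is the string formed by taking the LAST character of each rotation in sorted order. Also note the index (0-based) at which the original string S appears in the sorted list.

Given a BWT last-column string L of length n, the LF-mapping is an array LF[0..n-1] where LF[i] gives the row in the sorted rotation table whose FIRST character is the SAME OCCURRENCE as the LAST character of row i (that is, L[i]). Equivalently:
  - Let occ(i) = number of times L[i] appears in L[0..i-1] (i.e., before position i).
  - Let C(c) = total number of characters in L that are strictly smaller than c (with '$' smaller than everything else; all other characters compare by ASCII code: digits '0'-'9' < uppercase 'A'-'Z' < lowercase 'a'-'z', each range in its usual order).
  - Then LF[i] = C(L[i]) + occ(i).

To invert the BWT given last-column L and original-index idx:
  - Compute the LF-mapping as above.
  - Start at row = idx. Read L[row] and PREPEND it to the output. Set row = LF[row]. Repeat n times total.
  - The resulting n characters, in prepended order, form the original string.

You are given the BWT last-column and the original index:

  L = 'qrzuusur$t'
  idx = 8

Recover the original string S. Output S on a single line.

Answer: uurustzrq$

Derivation:
LF mapping: 1 2 9 6 7 4 8 3 0 5
Walk LF starting at row 8, prepending L[row]:
  step 1: row=8, L[8]='$', prepend. Next row=LF[8]=0
  step 2: row=0, L[0]='q', prepend. Next row=LF[0]=1
  step 3: row=1, L[1]='r', prepend. Next row=LF[1]=2
  step 4: row=2, L[2]='z', prepend. Next row=LF[2]=9
  step 5: row=9, L[9]='t', prepend. Next row=LF[9]=5
  step 6: row=5, L[5]='s', prepend. Next row=LF[5]=4
  step 7: row=4, L[4]='u', prepend. Next row=LF[4]=7
  step 8: row=7, L[7]='r', prepend. Next row=LF[7]=3
  step 9: row=3, L[3]='u', prepend. Next row=LF[3]=6
  step 10: row=6, L[6]='u', prepend. Next row=LF[6]=8
Reversed output: uurustzrq$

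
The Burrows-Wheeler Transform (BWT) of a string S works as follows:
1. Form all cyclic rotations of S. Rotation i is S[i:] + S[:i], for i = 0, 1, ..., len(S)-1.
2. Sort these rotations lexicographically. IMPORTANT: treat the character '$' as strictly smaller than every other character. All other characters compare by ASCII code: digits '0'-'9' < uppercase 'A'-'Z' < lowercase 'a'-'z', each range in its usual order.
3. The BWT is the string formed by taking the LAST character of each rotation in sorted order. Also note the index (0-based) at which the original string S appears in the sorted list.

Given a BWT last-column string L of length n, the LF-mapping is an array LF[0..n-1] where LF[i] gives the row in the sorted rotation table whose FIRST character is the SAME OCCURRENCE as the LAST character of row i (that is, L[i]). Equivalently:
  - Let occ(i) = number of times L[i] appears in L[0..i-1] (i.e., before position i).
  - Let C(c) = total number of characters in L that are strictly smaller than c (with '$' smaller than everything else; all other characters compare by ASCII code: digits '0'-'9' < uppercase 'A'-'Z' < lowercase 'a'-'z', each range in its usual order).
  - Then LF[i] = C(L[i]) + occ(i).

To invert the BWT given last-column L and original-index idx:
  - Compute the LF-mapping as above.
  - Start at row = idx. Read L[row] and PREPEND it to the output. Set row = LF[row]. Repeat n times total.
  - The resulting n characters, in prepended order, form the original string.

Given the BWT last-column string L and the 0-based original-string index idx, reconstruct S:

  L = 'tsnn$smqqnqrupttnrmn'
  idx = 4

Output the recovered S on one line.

LF mapping: 16 14 3 4 0 15 1 9 10 5 11 12 19 8 17 18 6 13 2 7
Walk LF starting at row 4, prepending L[row]:
  step 1: row=4, L[4]='$', prepend. Next row=LF[4]=0
  step 2: row=0, L[0]='t', prepend. Next row=LF[0]=16
  step 3: row=16, L[16]='n', prepend. Next row=LF[16]=6
  step 4: row=6, L[6]='m', prepend. Next row=LF[6]=1
  step 5: row=1, L[1]='s', prepend. Next row=LF[1]=14
  step 6: row=14, L[14]='t', prepend. Next row=LF[14]=17
  step 7: row=17, L[17]='r', prepend. Next row=LF[17]=13
  step 8: row=13, L[13]='p', prepend. Next row=LF[13]=8
  step 9: row=8, L[8]='q', prepend. Next row=LF[8]=10
  step 10: row=10, L[10]='q', prepend. Next row=LF[10]=11
  step 11: row=11, L[11]='r', prepend. Next row=LF[11]=12
  step 12: row=12, L[12]='u', prepend. Next row=LF[12]=19
  step 13: row=19, L[19]='n', prepend. Next row=LF[19]=7
  step 14: row=7, L[7]='q', prepend. Next row=LF[7]=9
  step 15: row=9, L[9]='n', prepend. Next row=LF[9]=5
  step 16: row=5, L[5]='s', prepend. Next row=LF[5]=15
  step 17: row=15, L[15]='t', prepend. Next row=LF[15]=18
  step 18: row=18, L[18]='m', prepend. Next row=LF[18]=2
  step 19: row=2, L[2]='n', prepend. Next row=LF[2]=3
  step 20: row=3, L[3]='n', prepend. Next row=LF[3]=4
Reversed output: nnmtsnqnurqqprtsmnt$

Answer: nnmtsnqnurqqprtsmnt$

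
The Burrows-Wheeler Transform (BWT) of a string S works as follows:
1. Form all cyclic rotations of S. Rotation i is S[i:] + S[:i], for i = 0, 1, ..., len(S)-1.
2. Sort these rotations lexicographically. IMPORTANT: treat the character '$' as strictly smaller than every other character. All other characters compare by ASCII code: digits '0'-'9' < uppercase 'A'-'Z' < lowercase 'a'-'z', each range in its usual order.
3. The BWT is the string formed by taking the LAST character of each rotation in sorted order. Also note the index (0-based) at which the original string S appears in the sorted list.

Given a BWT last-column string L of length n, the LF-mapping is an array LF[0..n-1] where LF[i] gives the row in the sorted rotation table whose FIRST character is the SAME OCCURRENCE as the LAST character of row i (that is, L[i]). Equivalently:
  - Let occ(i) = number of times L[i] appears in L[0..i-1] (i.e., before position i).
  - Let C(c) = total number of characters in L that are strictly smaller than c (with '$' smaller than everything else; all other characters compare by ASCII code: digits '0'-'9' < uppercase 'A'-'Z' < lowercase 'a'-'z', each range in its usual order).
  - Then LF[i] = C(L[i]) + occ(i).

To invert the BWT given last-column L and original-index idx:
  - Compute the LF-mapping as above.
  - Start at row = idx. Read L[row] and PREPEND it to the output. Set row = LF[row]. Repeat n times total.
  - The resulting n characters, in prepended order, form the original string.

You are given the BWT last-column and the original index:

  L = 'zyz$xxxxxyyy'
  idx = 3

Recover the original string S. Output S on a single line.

LF mapping: 10 6 11 0 1 2 3 4 5 7 8 9
Walk LF starting at row 3, prepending L[row]:
  step 1: row=3, L[3]='$', prepend. Next row=LF[3]=0
  step 2: row=0, L[0]='z', prepend. Next row=LF[0]=10
  step 3: row=10, L[10]='y', prepend. Next row=LF[10]=8
  step 4: row=8, L[8]='x', prepend. Next row=LF[8]=5
  step 5: row=5, L[5]='x', prepend. Next row=LF[5]=2
  step 6: row=2, L[2]='z', prepend. Next row=LF[2]=11
  step 7: row=11, L[11]='y', prepend. Next row=LF[11]=9
  step 8: row=9, L[9]='y', prepend. Next row=LF[9]=7
  step 9: row=7, L[7]='x', prepend. Next row=LF[7]=4
  step 10: row=4, L[4]='x', prepend. Next row=LF[4]=1
  step 11: row=1, L[1]='y', prepend. Next row=LF[1]=6
  step 12: row=6, L[6]='x', prepend. Next row=LF[6]=3
Reversed output: xyxxyyzxxyz$

Answer: xyxxyyzxxyz$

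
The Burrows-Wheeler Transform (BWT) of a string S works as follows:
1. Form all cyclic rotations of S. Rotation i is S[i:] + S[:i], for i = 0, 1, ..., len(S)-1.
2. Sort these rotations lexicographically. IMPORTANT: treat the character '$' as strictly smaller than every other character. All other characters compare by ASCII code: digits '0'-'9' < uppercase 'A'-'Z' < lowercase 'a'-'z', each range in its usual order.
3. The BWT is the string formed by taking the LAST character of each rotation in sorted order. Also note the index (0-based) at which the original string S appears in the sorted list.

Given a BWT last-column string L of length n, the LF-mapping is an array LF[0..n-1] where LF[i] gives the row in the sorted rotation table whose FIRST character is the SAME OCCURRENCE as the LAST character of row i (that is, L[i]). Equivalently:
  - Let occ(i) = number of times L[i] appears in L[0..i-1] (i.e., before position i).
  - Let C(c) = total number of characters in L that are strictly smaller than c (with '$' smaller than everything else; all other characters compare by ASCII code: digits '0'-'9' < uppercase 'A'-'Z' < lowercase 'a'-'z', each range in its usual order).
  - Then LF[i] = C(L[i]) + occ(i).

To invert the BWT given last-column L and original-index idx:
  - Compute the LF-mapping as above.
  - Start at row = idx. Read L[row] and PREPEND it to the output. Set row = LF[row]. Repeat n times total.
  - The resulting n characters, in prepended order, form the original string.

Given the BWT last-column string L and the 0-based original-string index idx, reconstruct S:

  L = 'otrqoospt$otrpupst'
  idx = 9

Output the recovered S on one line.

Answer: roorstutqopptspto$

Derivation:
LF mapping: 1 13 9 8 2 3 11 5 14 0 4 15 10 6 17 7 12 16
Walk LF starting at row 9, prepending L[row]:
  step 1: row=9, L[9]='$', prepend. Next row=LF[9]=0
  step 2: row=0, L[0]='o', prepend. Next row=LF[0]=1
  step 3: row=1, L[1]='t', prepend. Next row=LF[1]=13
  step 4: row=13, L[13]='p', prepend. Next row=LF[13]=6
  step 5: row=6, L[6]='s', prepend. Next row=LF[6]=11
  step 6: row=11, L[11]='t', prepend. Next row=LF[11]=15
  step 7: row=15, L[15]='p', prepend. Next row=LF[15]=7
  step 8: row=7, L[7]='p', prepend. Next row=LF[7]=5
  step 9: row=5, L[5]='o', prepend. Next row=LF[5]=3
  step 10: row=3, L[3]='q', prepend. Next row=LF[3]=8
  step 11: row=8, L[8]='t', prepend. Next row=LF[8]=14
  step 12: row=14, L[14]='u', prepend. Next row=LF[14]=17
  step 13: row=17, L[17]='t', prepend. Next row=LF[17]=16
  step 14: row=16, L[16]='s', prepend. Next row=LF[16]=12
  step 15: row=12, L[12]='r', prepend. Next row=LF[12]=10
  step 16: row=10, L[10]='o', prepend. Next row=LF[10]=4
  step 17: row=4, L[4]='o', prepend. Next row=LF[4]=2
  step 18: row=2, L[2]='r', prepend. Next row=LF[2]=9
Reversed output: roorstutqopptspto$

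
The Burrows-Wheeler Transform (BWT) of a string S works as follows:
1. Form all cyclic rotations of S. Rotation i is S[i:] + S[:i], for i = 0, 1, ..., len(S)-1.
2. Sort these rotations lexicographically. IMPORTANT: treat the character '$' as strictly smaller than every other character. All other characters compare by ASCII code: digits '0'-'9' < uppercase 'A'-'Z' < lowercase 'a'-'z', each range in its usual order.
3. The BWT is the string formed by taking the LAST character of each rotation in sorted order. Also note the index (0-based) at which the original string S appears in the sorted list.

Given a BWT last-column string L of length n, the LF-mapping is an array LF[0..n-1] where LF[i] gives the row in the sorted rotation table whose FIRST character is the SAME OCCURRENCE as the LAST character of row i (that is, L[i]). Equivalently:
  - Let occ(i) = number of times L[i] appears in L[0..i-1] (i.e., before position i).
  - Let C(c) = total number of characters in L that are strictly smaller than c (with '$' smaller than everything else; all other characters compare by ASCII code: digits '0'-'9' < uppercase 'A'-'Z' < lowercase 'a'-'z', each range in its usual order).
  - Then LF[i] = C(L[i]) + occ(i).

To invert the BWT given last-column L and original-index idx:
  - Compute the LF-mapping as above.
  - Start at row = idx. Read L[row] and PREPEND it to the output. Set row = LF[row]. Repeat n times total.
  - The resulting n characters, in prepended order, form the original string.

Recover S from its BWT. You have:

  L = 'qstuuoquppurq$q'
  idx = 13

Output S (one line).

Answer: uqutprupsoqquq$

Derivation:
LF mapping: 4 9 10 11 12 1 5 13 2 3 14 8 6 0 7
Walk LF starting at row 13, prepending L[row]:
  step 1: row=13, L[13]='$', prepend. Next row=LF[13]=0
  step 2: row=0, L[0]='q', prepend. Next row=LF[0]=4
  step 3: row=4, L[4]='u', prepend. Next row=LF[4]=12
  step 4: row=12, L[12]='q', prepend. Next row=LF[12]=6
  step 5: row=6, L[6]='q', prepend. Next row=LF[6]=5
  step 6: row=5, L[5]='o', prepend. Next row=LF[5]=1
  step 7: row=1, L[1]='s', prepend. Next row=LF[1]=9
  step 8: row=9, L[9]='p', prepend. Next row=LF[9]=3
  step 9: row=3, L[3]='u', prepend. Next row=LF[3]=11
  step 10: row=11, L[11]='r', prepend. Next row=LF[11]=8
  step 11: row=8, L[8]='p', prepend. Next row=LF[8]=2
  step 12: row=2, L[2]='t', prepend. Next row=LF[2]=10
  step 13: row=10, L[10]='u', prepend. Next row=LF[10]=14
  step 14: row=14, L[14]='q', prepend. Next row=LF[14]=7
  step 15: row=7, L[7]='u', prepend. Next row=LF[7]=13
Reversed output: uqutprupsoqquq$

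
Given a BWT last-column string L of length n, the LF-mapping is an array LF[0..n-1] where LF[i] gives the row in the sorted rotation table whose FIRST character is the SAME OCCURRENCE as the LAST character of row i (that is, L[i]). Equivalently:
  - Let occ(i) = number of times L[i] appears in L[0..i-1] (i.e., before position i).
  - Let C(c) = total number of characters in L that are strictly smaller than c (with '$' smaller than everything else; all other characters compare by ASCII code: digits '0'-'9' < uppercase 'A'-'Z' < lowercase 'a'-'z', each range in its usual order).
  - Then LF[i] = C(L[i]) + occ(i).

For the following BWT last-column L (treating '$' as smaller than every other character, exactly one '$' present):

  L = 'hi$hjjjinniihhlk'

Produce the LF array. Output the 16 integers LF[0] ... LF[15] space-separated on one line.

Answer: 1 5 0 2 9 10 11 6 14 15 7 8 3 4 13 12

Derivation:
Char counts: '$':1, 'h':4, 'i':4, 'j':3, 'k':1, 'l':1, 'n':2
C (first-col start): C('$')=0, C('h')=1, C('i')=5, C('j')=9, C('k')=12, C('l')=13, C('n')=14
L[0]='h': occ=0, LF[0]=C('h')+0=1+0=1
L[1]='i': occ=0, LF[1]=C('i')+0=5+0=5
L[2]='$': occ=0, LF[2]=C('$')+0=0+0=0
L[3]='h': occ=1, LF[3]=C('h')+1=1+1=2
L[4]='j': occ=0, LF[4]=C('j')+0=9+0=9
L[5]='j': occ=1, LF[5]=C('j')+1=9+1=10
L[6]='j': occ=2, LF[6]=C('j')+2=9+2=11
L[7]='i': occ=1, LF[7]=C('i')+1=5+1=6
L[8]='n': occ=0, LF[8]=C('n')+0=14+0=14
L[9]='n': occ=1, LF[9]=C('n')+1=14+1=15
L[10]='i': occ=2, LF[10]=C('i')+2=5+2=7
L[11]='i': occ=3, LF[11]=C('i')+3=5+3=8
L[12]='h': occ=2, LF[12]=C('h')+2=1+2=3
L[13]='h': occ=3, LF[13]=C('h')+3=1+3=4
L[14]='l': occ=0, LF[14]=C('l')+0=13+0=13
L[15]='k': occ=0, LF[15]=C('k')+0=12+0=12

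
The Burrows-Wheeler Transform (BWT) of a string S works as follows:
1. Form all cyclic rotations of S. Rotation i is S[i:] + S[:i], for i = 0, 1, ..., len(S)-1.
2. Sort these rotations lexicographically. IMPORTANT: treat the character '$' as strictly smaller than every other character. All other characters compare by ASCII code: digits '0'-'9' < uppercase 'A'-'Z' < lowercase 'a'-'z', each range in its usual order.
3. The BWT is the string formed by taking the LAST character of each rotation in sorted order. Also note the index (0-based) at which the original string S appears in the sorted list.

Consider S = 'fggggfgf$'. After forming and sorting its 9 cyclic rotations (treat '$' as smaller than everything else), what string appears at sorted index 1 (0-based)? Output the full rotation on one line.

Answer: f$fggggfg

Derivation:
All 9 rotations (rotation i = S[i:]+S[:i]):
  rot[0] = fggggfgf$
  rot[1] = ggggfgf$f
  rot[2] = gggfgf$fg
  rot[3] = ggfgf$fgg
  rot[4] = gfgf$fggg
  rot[5] = fgf$fgggg
  rot[6] = gf$fggggf
  rot[7] = f$fggggfg
  rot[8] = $fggggfgf
Sorted (with $ < everything):
  sorted[0] = $fggggfgf
  sorted[1] = f$fggggfg
  sorted[2] = fgf$fgggg
  sorted[3] = fggggfgf$
  sorted[4] = gf$fggggf
  sorted[5] = gfgf$fggg
  sorted[6] = ggfgf$fgg
  sorted[7] = gggfgf$fg
  sorted[8] = ggggfgf$f
sorted[1] = f$fggggfg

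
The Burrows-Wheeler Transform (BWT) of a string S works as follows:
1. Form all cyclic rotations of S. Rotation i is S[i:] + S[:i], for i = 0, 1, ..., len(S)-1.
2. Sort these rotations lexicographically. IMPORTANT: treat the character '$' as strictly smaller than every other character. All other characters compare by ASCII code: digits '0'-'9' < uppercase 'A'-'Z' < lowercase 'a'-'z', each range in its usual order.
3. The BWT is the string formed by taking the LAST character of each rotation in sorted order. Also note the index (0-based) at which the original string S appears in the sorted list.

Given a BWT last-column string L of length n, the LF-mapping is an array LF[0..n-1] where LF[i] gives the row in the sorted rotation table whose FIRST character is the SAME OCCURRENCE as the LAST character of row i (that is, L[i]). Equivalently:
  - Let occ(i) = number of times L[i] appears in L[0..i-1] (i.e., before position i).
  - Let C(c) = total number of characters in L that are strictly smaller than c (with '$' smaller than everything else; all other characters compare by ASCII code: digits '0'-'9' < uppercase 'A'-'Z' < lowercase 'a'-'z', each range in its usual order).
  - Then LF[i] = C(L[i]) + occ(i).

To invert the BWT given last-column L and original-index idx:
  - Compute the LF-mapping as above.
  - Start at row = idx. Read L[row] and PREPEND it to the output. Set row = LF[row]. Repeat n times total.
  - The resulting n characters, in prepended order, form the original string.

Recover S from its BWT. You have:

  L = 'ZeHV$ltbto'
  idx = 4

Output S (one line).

LF mapping: 3 5 1 2 0 6 8 4 9 7
Walk LF starting at row 4, prepending L[row]:
  step 1: row=4, L[4]='$', prepend. Next row=LF[4]=0
  step 2: row=0, L[0]='Z', prepend. Next row=LF[0]=3
  step 3: row=3, L[3]='V', prepend. Next row=LF[3]=2
  step 4: row=2, L[2]='H', prepend. Next row=LF[2]=1
  step 5: row=1, L[1]='e', prepend. Next row=LF[1]=5
  step 6: row=5, L[5]='l', prepend. Next row=LF[5]=6
  step 7: row=6, L[6]='t', prepend. Next row=LF[6]=8
  step 8: row=8, L[8]='t', prepend. Next row=LF[8]=9
  step 9: row=9, L[9]='o', prepend. Next row=LF[9]=7
  step 10: row=7, L[7]='b', prepend. Next row=LF[7]=4
Reversed output: bottleHVZ$

Answer: bottleHVZ$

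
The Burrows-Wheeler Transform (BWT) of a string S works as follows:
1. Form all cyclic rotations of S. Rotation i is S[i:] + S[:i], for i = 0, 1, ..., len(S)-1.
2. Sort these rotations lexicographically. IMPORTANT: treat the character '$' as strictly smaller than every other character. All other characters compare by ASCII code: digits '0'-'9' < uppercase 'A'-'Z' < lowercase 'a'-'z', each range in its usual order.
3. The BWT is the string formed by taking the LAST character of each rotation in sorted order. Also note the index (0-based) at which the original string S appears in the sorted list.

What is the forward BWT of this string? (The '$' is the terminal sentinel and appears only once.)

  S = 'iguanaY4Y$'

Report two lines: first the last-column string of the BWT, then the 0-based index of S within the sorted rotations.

Answer: YY4anui$ag
7

Derivation:
All 10 rotations (rotation i = S[i:]+S[:i]):
  rot[0] = iguanaY4Y$
  rot[1] = guanaY4Y$i
  rot[2] = uanaY4Y$ig
  rot[3] = anaY4Y$igu
  rot[4] = naY4Y$igua
  rot[5] = aY4Y$iguan
  rot[6] = Y4Y$iguana
  rot[7] = 4Y$iguanaY
  rot[8] = Y$iguanaY4
  rot[9] = $iguanaY4Y
Sorted (with $ < everything):
  sorted[0] = $iguanaY4Y  (last char: 'Y')
  sorted[1] = 4Y$iguanaY  (last char: 'Y')
  sorted[2] = Y$iguanaY4  (last char: '4')
  sorted[3] = Y4Y$iguana  (last char: 'a')
  sorted[4] = aY4Y$iguan  (last char: 'n')
  sorted[5] = anaY4Y$igu  (last char: 'u')
  sorted[6] = guanaY4Y$i  (last char: 'i')
  sorted[7] = iguanaY4Y$  (last char: '$')
  sorted[8] = naY4Y$igua  (last char: 'a')
  sorted[9] = uanaY4Y$ig  (last char: 'g')
Last column: YY4anui$ag
Original string S is at sorted index 7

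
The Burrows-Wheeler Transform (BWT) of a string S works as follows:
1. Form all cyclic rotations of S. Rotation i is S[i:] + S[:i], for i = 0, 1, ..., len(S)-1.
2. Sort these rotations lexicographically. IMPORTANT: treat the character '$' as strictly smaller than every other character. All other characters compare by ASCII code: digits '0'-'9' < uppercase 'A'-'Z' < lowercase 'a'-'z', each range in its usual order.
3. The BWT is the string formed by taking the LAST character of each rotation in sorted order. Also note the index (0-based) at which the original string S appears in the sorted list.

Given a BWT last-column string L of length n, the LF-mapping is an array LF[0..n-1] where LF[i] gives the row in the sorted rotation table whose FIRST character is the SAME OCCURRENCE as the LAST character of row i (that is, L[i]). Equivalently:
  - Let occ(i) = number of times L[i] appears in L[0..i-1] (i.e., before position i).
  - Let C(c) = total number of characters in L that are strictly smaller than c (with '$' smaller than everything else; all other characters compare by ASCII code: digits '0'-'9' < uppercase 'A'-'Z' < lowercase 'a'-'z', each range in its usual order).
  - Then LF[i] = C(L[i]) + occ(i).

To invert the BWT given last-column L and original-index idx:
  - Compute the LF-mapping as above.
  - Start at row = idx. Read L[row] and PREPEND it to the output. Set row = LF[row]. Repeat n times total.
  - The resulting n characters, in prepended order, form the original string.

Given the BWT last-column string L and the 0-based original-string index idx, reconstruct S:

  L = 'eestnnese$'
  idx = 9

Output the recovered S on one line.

Answer: tennessee$

Derivation:
LF mapping: 1 2 7 9 5 6 3 8 4 0
Walk LF starting at row 9, prepending L[row]:
  step 1: row=9, L[9]='$', prepend. Next row=LF[9]=0
  step 2: row=0, L[0]='e', prepend. Next row=LF[0]=1
  step 3: row=1, L[1]='e', prepend. Next row=LF[1]=2
  step 4: row=2, L[2]='s', prepend. Next row=LF[2]=7
  step 5: row=7, L[7]='s', prepend. Next row=LF[7]=8
  step 6: row=8, L[8]='e', prepend. Next row=LF[8]=4
  step 7: row=4, L[4]='n', prepend. Next row=LF[4]=5
  step 8: row=5, L[5]='n', prepend. Next row=LF[5]=6
  step 9: row=6, L[6]='e', prepend. Next row=LF[6]=3
  step 10: row=3, L[3]='t', prepend. Next row=LF[3]=9
Reversed output: tennessee$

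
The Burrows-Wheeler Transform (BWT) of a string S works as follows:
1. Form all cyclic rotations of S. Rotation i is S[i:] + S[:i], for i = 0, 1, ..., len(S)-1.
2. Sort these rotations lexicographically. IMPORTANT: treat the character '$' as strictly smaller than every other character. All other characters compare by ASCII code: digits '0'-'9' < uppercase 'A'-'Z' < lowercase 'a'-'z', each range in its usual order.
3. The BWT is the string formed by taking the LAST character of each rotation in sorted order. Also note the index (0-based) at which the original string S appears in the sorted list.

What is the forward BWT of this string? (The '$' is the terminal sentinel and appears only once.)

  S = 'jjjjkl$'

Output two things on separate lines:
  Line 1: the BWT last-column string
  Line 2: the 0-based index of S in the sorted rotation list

All 7 rotations (rotation i = S[i:]+S[:i]):
  rot[0] = jjjjkl$
  rot[1] = jjjkl$j
  rot[2] = jjkl$jj
  rot[3] = jkl$jjj
  rot[4] = kl$jjjj
  rot[5] = l$jjjjk
  rot[6] = $jjjjkl
Sorted (with $ < everything):
  sorted[0] = $jjjjkl  (last char: 'l')
  sorted[1] = jjjjkl$  (last char: '$')
  sorted[2] = jjjkl$j  (last char: 'j')
  sorted[3] = jjkl$jj  (last char: 'j')
  sorted[4] = jkl$jjj  (last char: 'j')
  sorted[5] = kl$jjjj  (last char: 'j')
  sorted[6] = l$jjjjk  (last char: 'k')
Last column: l$jjjjk
Original string S is at sorted index 1

Answer: l$jjjjk
1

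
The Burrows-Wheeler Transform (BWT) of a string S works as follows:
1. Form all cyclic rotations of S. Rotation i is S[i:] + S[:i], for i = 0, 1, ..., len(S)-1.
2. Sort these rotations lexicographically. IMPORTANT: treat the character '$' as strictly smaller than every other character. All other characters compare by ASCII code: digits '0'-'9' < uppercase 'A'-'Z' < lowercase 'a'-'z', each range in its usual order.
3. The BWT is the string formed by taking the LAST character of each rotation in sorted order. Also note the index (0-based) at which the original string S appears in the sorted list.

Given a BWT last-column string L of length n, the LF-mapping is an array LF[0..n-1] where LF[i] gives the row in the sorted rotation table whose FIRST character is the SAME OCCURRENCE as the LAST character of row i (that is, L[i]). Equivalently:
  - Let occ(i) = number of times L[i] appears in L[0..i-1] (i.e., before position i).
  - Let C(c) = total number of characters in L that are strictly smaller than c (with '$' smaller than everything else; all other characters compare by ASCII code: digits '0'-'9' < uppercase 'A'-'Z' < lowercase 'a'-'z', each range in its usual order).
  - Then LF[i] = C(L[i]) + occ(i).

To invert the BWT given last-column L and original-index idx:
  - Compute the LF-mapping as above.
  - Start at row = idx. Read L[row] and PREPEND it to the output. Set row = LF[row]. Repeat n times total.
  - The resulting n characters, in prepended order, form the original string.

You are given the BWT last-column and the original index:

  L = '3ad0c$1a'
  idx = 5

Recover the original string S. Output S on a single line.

Answer: ad1ca03$

Derivation:
LF mapping: 3 4 7 1 6 0 2 5
Walk LF starting at row 5, prepending L[row]:
  step 1: row=5, L[5]='$', prepend. Next row=LF[5]=0
  step 2: row=0, L[0]='3', prepend. Next row=LF[0]=3
  step 3: row=3, L[3]='0', prepend. Next row=LF[3]=1
  step 4: row=1, L[1]='a', prepend. Next row=LF[1]=4
  step 5: row=4, L[4]='c', prepend. Next row=LF[4]=6
  step 6: row=6, L[6]='1', prepend. Next row=LF[6]=2
  step 7: row=2, L[2]='d', prepend. Next row=LF[2]=7
  step 8: row=7, L[7]='a', prepend. Next row=LF[7]=5
Reversed output: ad1ca03$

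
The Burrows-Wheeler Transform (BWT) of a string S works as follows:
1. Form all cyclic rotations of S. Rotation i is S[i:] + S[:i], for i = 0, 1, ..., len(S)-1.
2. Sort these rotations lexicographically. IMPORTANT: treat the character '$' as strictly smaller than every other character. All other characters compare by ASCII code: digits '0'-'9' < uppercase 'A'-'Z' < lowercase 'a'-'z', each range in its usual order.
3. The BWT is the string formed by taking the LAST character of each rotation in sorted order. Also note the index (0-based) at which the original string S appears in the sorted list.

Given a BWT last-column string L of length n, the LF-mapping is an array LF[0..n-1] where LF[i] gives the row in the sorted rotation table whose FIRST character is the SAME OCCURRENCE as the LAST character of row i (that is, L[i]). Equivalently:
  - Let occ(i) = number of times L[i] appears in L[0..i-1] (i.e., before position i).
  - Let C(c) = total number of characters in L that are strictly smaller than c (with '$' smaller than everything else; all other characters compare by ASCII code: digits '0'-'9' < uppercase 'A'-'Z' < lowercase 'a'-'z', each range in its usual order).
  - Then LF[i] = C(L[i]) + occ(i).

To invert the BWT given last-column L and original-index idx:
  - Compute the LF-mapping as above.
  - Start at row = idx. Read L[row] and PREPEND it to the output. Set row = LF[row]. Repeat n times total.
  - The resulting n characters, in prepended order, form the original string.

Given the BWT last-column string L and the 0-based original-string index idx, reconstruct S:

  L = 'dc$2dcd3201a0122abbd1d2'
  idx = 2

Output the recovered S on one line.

LF mapping: 18 16 0 6 19 17 20 11 7 1 3 12 2 4 8 9 13 14 15 21 5 22 10
Walk LF starting at row 2, prepending L[row]:
  step 1: row=2, L[2]='$', prepend. Next row=LF[2]=0
  step 2: row=0, L[0]='d', prepend. Next row=LF[0]=18
  step 3: row=18, L[18]='b', prepend. Next row=LF[18]=15
  step 4: row=15, L[15]='2', prepend. Next row=LF[15]=9
  step 5: row=9, L[9]='0', prepend. Next row=LF[9]=1
  step 6: row=1, L[1]='c', prepend. Next row=LF[1]=16
  step 7: row=16, L[16]='a', prepend. Next row=LF[16]=13
  step 8: row=13, L[13]='1', prepend. Next row=LF[13]=4
  step 9: row=4, L[4]='d', prepend. Next row=LF[4]=19
  step 10: row=19, L[19]='d', prepend. Next row=LF[19]=21
  step 11: row=21, L[21]='d', prepend. Next row=LF[21]=22
  step 12: row=22, L[22]='2', prepend. Next row=LF[22]=10
  step 13: row=10, L[10]='1', prepend. Next row=LF[10]=3
  step 14: row=3, L[3]='2', prepend. Next row=LF[3]=6
  step 15: row=6, L[6]='d', prepend. Next row=LF[6]=20
  step 16: row=20, L[20]='1', prepend. Next row=LF[20]=5
  step 17: row=5, L[5]='c', prepend. Next row=LF[5]=17
  step 18: row=17, L[17]='b', prepend. Next row=LF[17]=14
  step 19: row=14, L[14]='2', prepend. Next row=LF[14]=8
  step 20: row=8, L[8]='2', prepend. Next row=LF[8]=7
  step 21: row=7, L[7]='3', prepend. Next row=LF[7]=11
  step 22: row=11, L[11]='a', prepend. Next row=LF[11]=12
  step 23: row=12, L[12]='0', prepend. Next row=LF[12]=2
Reversed output: 0a322bc1d212ddd1ac02bd$

Answer: 0a322bc1d212ddd1ac02bd$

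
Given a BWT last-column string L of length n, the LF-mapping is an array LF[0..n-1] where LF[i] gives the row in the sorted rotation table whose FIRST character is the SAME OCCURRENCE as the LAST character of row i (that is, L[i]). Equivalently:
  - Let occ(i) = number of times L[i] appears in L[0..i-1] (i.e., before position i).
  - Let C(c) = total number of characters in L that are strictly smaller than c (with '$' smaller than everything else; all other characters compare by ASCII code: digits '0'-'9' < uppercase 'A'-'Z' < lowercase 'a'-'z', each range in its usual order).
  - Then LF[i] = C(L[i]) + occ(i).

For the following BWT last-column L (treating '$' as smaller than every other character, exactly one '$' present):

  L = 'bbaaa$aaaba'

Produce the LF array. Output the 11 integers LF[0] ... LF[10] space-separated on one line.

Char counts: '$':1, 'a':7, 'b':3
C (first-col start): C('$')=0, C('a')=1, C('b')=8
L[0]='b': occ=0, LF[0]=C('b')+0=8+0=8
L[1]='b': occ=1, LF[1]=C('b')+1=8+1=9
L[2]='a': occ=0, LF[2]=C('a')+0=1+0=1
L[3]='a': occ=1, LF[3]=C('a')+1=1+1=2
L[4]='a': occ=2, LF[4]=C('a')+2=1+2=3
L[5]='$': occ=0, LF[5]=C('$')+0=0+0=0
L[6]='a': occ=3, LF[6]=C('a')+3=1+3=4
L[7]='a': occ=4, LF[7]=C('a')+4=1+4=5
L[8]='a': occ=5, LF[8]=C('a')+5=1+5=6
L[9]='b': occ=2, LF[9]=C('b')+2=8+2=10
L[10]='a': occ=6, LF[10]=C('a')+6=1+6=7

Answer: 8 9 1 2 3 0 4 5 6 10 7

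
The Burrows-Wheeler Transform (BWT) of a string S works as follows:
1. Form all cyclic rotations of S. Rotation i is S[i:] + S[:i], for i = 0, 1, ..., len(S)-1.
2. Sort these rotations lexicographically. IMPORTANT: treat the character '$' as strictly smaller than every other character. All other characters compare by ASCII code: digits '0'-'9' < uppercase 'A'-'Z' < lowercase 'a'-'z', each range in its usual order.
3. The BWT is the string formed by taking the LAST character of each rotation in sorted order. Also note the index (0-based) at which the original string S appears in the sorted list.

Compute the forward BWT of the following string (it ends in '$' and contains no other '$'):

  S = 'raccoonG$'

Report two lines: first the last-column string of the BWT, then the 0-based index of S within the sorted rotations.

All 9 rotations (rotation i = S[i:]+S[:i]):
  rot[0] = raccoonG$
  rot[1] = accoonG$r
  rot[2] = ccoonG$ra
  rot[3] = coonG$rac
  rot[4] = oonG$racc
  rot[5] = onG$racco
  rot[6] = nG$raccoo
  rot[7] = G$raccoon
  rot[8] = $raccoonG
Sorted (with $ < everything):
  sorted[0] = $raccoonG  (last char: 'G')
  sorted[1] = G$raccoon  (last char: 'n')
  sorted[2] = accoonG$r  (last char: 'r')
  sorted[3] = ccoonG$ra  (last char: 'a')
  sorted[4] = coonG$rac  (last char: 'c')
  sorted[5] = nG$raccoo  (last char: 'o')
  sorted[6] = onG$racco  (last char: 'o')
  sorted[7] = oonG$racc  (last char: 'c')
  sorted[8] = raccoonG$  (last char: '$')
Last column: Gnracooc$
Original string S is at sorted index 8

Answer: Gnracooc$
8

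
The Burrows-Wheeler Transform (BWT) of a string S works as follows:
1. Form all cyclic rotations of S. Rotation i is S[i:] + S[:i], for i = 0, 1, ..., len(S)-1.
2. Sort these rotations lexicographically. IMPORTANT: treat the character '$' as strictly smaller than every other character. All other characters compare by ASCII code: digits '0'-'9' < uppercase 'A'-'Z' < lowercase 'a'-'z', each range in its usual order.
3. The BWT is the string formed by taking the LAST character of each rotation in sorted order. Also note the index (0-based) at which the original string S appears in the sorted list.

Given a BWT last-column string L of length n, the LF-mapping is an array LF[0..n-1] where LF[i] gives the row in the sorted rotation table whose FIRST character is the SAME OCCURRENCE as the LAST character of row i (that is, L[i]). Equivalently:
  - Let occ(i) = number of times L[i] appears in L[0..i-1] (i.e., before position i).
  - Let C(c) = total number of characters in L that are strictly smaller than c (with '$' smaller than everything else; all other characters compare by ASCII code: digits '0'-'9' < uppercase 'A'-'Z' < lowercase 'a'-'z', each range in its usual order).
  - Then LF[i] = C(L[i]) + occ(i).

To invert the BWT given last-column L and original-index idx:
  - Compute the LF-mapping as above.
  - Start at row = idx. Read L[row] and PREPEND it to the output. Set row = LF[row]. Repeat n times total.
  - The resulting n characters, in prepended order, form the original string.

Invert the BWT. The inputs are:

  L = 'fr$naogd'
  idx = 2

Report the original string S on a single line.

Answer: dragonf$

Derivation:
LF mapping: 3 7 0 5 1 6 4 2
Walk LF starting at row 2, prepending L[row]:
  step 1: row=2, L[2]='$', prepend. Next row=LF[2]=0
  step 2: row=0, L[0]='f', prepend. Next row=LF[0]=3
  step 3: row=3, L[3]='n', prepend. Next row=LF[3]=5
  step 4: row=5, L[5]='o', prepend. Next row=LF[5]=6
  step 5: row=6, L[6]='g', prepend. Next row=LF[6]=4
  step 6: row=4, L[4]='a', prepend. Next row=LF[4]=1
  step 7: row=1, L[1]='r', prepend. Next row=LF[1]=7
  step 8: row=7, L[7]='d', prepend. Next row=LF[7]=2
Reversed output: dragonf$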